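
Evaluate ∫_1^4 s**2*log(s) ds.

-7 + 128*log(2)/3

Integrate by parts once (u = ln s, dv = s**2 ds).
An antiderivative is F(s) = s**3*(3*log(s) - 1)/9.
Then F(4) - F(1) = (-64/9 + 128*log(2)/3) - (-1/9) = -7 + 128*log(2)/3.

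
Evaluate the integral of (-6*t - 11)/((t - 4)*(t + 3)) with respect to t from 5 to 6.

-log(36)

Factor the denominator: t**2 - t - 12 = (t + 3)(t - 4).
Partial fractions: (-6*t - 11)/((t - 4)*(t + 3)) = -1/(t + 3) - 5/(t - 4).
An antiderivative is F(t) = -5*log(t - 4) - log(t + 3).
Then F(6) - F(5) = (-5*log(2) - 2*log(3)) - (-log(8)) = -log(36).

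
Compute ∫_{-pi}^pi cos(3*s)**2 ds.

pi

Use the identity cos^2(3*s) = (1 + cos(6*s))/2.
An antiderivative is F(s) = s/2 + sin(6*s)/12.
Then F(pi) - F(-pi) = (pi/2) - (-pi/2) = pi.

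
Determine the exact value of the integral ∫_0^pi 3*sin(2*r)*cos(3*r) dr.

Use the identity sin(2*r)cos(3*r) = [sin(5*r) + sin(-r)]/2.
An antiderivative is F(r) = 3*cos(r)/2 - 3*cos(5*r)/10.
Then F(pi) - F(0) = (-6/5) - (6/5) = -12/5.

-12/5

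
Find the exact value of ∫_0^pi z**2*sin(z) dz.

-4 + pi**2

Integrate by parts twice (u = z^2, dv = sin(z) dz).
An antiderivative is F(z) = -z**2*cos(z) + 2*z*sin(z) + 2*cos(z).
Then F(pi) - F(0) = (-2 + pi**2) - (2) = -4 + pi**2.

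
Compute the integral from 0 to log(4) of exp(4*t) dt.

255/4

Let u = exp(t), so du = exp(t) dt. When t = 0, u = 1; when t = log(4), u = 4.
The integral becomes ∫ u**3 du from 1 to 4, with antiderivative u**4/4.
Back in t: F(t) = exp(4*t)/4.
Then F(log(4)) - F(0) = (64) - (1/4) = 255/4.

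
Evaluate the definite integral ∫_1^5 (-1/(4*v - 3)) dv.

-log(17)/4

An antiderivative is F(v) = -log(4*v - 3)/4.
Then F(5) - F(1) = (-log(17)/4) - (0) = -log(17)/4.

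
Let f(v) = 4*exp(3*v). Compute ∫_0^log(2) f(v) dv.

28/3

Let u = exp(v), so du = exp(v) dv. When v = 0, u = 1; when v = log(2), u = 2.
The integral becomes 4·∫ u**2 du from 1 to 2, with antiderivative 4*u**3/3.
Back in v: F(v) = 4*exp(3*v)/3.
Then F(log(2)) - F(0) = (32/3) - (4/3) = 28/3.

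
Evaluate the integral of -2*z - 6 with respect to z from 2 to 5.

-39

By the power rule, an antiderivative is F(z) = -z**2 - 6*z.
Then F(5) - F(2) = (-55) - (-16) = -39.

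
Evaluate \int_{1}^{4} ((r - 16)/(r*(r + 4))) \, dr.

Factor the denominator: r**2 + 4*r = (r + 4)r.
Partial fractions: (r - 16)/(r*(r + 4)) = 5/(r + 4) - 4/r.
An antiderivative is F(r) = -4*log(r) + 5*log(r + 4).
Then F(4) - F(1) = (7*log(2)) - (5*log(5)) = -5*log(5) + 7*log(2).

-5*log(5) + 7*log(2)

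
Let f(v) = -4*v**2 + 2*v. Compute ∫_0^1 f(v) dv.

-1/3

By the power rule, an antiderivative is F(v) = -4*v**3/3 + v**2.
Then F(1) - F(0) = (-1/3) - (0) = -1/3.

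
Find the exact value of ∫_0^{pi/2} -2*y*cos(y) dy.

Integrate by parts once (u = y, dv = -2*cos(y) dy).
An antiderivative is F(y) = -2*y*sin(y) - 2*cos(y).
Then F(pi/2) - F(0) = (-pi) - (-2) = 2 - pi.

2 - pi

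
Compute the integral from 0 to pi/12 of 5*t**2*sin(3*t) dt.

-10/27 - 5*sqrt(2)*pi**2/864 + 5*sqrt(2)*pi/108 + 5*sqrt(2)/27

Integrate by parts twice (u = t^2, dv = 5*sin(3*t) dt).
An antiderivative is F(t) = -5*t**2*cos(3*t)/3 + 10*t*sin(3*t)/9 + 10*cos(3*t)/27.
Then F(pi/12) - F(0) = (5*sqrt(2)*(-pi**2 + 8*pi + 32)/864) - (10/27) = -10/27 - 5*sqrt(2)*pi**2/864 + 5*sqrt(2)*pi/108 + 5*sqrt(2)/27.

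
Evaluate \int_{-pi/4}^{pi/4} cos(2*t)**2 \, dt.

pi/4

Use the identity cos^2(2*t) = (1 + cos(4*t))/2.
An antiderivative is F(t) = t/2 + sin(4*t)/8.
Then F(pi/4) - F(-pi/4) = (pi/8) - (-pi/8) = pi/4.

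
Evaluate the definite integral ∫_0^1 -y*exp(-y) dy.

Integrate by parts once (u = y, dv = -exp(-y) dy).
An antiderivative is F(y) = (y + 1)*exp(-y).
Then F(1) - F(0) = (2*exp(-1)) - (1) = -1 + 2*exp(-1).

-1 + 2*exp(-1)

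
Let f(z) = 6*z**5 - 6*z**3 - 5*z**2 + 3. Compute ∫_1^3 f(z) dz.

By the power rule, an antiderivative is F(z) = z**6 - 3*z**4/2 - 5*z**3/3 + 3*z.
Then F(3) - F(1) = (1143/2) - (5/6) = 1712/3.

1712/3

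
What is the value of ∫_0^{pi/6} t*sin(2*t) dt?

Integrate by parts once (u = t, dv = sin(2*t) dt).
An antiderivative is F(t) = -t*cos(2*t)/2 + sin(2*t)/4.
Then F(pi/6) - F(0) = (-pi/24 + sqrt(3)/8) - (0) = -pi/24 + sqrt(3)/8.

-pi/24 + sqrt(3)/8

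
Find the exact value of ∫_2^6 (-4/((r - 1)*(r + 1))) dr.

-2*log(5) - 2*log(3) + 2*log(7)

Factor the denominator: r**2 - 1 = (r + 1)(r - 1).
Partial fractions: -4/((r - 1)*(r + 1)) = 2/(r + 1) - 2/(r - 1).
An antiderivative is F(r) = -2*log(r - 1) + 2*log(r + 1).
Then F(6) - F(2) = (log(49/25)) - (log(9)) = -2*log(5) - 2*log(3) + 2*log(7).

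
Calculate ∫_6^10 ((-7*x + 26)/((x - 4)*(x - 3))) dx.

Factor the denominator: x**2 - 7*x + 12 = (x - 3)(x - 4).
Partial fractions: (-7*x + 26)/((x - 4)*(x - 3)) = -5/(x - 3) - 2/(x - 4).
An antiderivative is F(x) = -2*log(x - 4) - 5*log(x - 3).
Then F(10) - F(6) = (-5*log(7) - 2*log(3) - 2*log(2)) - (-5*log(3) - 2*log(2)) = -5*log(7) + 3*log(3).

-5*log(7) + 3*log(3)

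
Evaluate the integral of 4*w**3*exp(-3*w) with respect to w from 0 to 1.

8/27 - 104*exp(-3)/27

Integrate by parts 3 times (u = w^3, dv = 4*exp(-3*w) dw).
An antiderivative is F(w) = (-36*w**3 - 36*w**2 - 24*w - 8)*exp(-3*w)/27.
Then F(1) - F(0) = (-104*exp(-3)/27) - (-8/27) = 8/27 - 104*exp(-3)/27.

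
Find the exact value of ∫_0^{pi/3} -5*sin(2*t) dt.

An antiderivative is F(t) = 5*cos(2*t)/2.
Then F(pi/3) - F(0) = (-5/4) - (5/2) = -15/4.

-15/4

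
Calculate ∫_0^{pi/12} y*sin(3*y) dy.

sqrt(2)*(4 - pi)/72

Integrate by parts once (u = y, dv = sin(3*y) dy).
An antiderivative is F(y) = -y*cos(3*y)/3 + sin(3*y)/9.
Then F(pi/12) - F(0) = (sqrt(2)*(4 - pi)/72) - (0) = sqrt(2)*(4 - pi)/72.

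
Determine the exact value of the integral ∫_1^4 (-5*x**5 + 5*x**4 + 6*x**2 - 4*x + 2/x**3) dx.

By the power rule, an antiderivative is F(x) = -5*x**6/6 + x**5 + 2*x**3 - 2*x**2 - 1/x**2.
Then F(4) - F(1) = (-110083/48) - (-5/6) = -36681/16.

-36681/16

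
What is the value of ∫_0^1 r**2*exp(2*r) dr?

Integrate by parts twice (u = r^2, dv = exp(2*r) dr).
An antiderivative is F(r) = (2*r**2 - 2*r + 1)*exp(2*r)/4.
Then F(1) - F(0) = (exp(2)/4) - (1/4) = -1/4 + exp(2)/4.

-1/4 + exp(2)/4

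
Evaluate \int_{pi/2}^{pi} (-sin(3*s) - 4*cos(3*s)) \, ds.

An antiderivative is F(s) = -4*sin(3*s)/3 + cos(3*s)/3.
Then F(pi) - F(pi/2) = (-1/3) - (4/3) = -5/3.

-5/3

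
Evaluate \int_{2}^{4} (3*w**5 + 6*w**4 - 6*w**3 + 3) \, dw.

By the power rule, an antiderivative is F(w) = w**6/2 + 6*w**5/5 - 3*w**4/2 + 3*w.
Then F(4) - F(2) = (14524/5) - (262/5) = 14262/5.

14262/5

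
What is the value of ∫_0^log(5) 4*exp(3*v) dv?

An antiderivative is F(v) = 4*exp(3*v)/3.
Then F(log(5)) - F(0) = (500/3) - (4/3) = 496/3.

496/3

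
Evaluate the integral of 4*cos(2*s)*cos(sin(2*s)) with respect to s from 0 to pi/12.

2*sin(1/2)

Let u = sin(2*s), so du = 2*cos(2*s) ds. When s = 0, u = 0; when s = pi/12, u = 1/2.
The integral becomes 2·∫ cos(u) du from 0 to 1/2, with antiderivative 2*sin(u).
Back in s: F(s) = 2*sin(sin(2*s)).
Then F(pi/12) - F(0) = (2*sin(1/2)) - (0) = 2*sin(1/2).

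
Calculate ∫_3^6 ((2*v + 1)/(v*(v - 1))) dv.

-4*log(2) + 3*log(5)

Factor the denominator: v**2 - v = v(v - 1).
Partial fractions: (2*v + 1)/(v*(v - 1)) = -1/v + 3/(v - 1).
An antiderivative is F(v) = -log(v) + 3*log(v - 1).
Then F(6) - F(3) = (-log(3) - log(2) + 3*log(5)) - (log(8/3)) = -4*log(2) + 3*log(5).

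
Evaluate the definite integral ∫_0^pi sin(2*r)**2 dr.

pi/2

Use the identity sin^2(2*r) = (1 - cos(4*r))/2.
An antiderivative is F(r) = r/2 - sin(4*r)/8.
Then F(pi) - F(0) = (pi/2) - (0) = pi/2.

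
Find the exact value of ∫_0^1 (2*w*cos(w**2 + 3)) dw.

Let u = w**2 + 3, so du = 2*w dw. When w = 0, u = 3; when w = 1, u = 4.
The integral becomes ∫ cos(u) du from 3 to 4, with antiderivative sin(u).
Back in w: F(w) = sin(w**2 + 3).
Then F(1) - F(0) = (sin(4)) - (sin(3)) = sin(4) - sin(3).

sin(4) - sin(3)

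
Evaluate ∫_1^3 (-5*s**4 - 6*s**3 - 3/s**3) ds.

-1090/3

By the power rule, an antiderivative is F(s) = -s**5 - 3*s**4/2 + 3/(2*s**2).
Then F(3) - F(1) = (-1093/3) - (-1) = -1090/3.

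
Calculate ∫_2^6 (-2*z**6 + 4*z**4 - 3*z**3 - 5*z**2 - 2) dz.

-7881784/105

By the power rule, an antiderivative is F(z) = -2*z**7/7 + 4*z**5/5 - 3*z**4/4 - 5*z**3/3 - 2*z.
Then F(6) - F(2) = (-2628672/35) - (-4232/105) = -7881784/105.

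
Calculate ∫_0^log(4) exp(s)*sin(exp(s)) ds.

cos(1) - cos(4)

Let u = exp(s), so du = exp(s) ds. When s = 0, u = 1; when s = log(4), u = 4.
The integral becomes ∫ sin(u) du from 1 to 4, with antiderivative -cos(u).
Back in s: F(s) = -cos(exp(s)).
Then F(log(4)) - F(0) = (-cos(4)) - (-cos(1)) = cos(1) - cos(4).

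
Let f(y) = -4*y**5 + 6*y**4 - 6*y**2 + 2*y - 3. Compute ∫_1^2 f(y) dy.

By the power rule, an antiderivative is F(y) = -2*y**6/3 + 6*y**5/5 - 2*y**3 + y**2 - 3*y.
Then F(2) - F(1) = (-334/15) - (-52/15) = -94/5.

-94/5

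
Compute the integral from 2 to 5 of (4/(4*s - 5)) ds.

An antiderivative is F(s) = log(4*s - 5).
Then F(5) - F(2) = (log(15)) - (log(3)) = log(5).

log(5)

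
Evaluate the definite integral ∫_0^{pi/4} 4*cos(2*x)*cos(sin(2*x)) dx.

2*sin(1)

Let u = sin(2*x), so du = 2*cos(2*x) dx. When x = 0, u = 0; when x = pi/4, u = 1.
The integral becomes 2·∫ cos(u) du from 0 to 1, with antiderivative 2*sin(u).
Back in x: F(x) = 2*sin(sin(2*x)).
Then F(pi/4) - F(0) = (2*sin(1)) - (0) = 2*sin(1).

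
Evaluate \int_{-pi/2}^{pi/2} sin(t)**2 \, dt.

Use the identity sin^2(t) = (1 - cos(2*t))/2.
An antiderivative is F(t) = t/2 - sin(2*t)/4.
Then F(pi/2) - F(-pi/2) = (pi/4) - (-pi/4) = pi/2.

pi/2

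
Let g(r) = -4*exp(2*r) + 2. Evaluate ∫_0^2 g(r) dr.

6 - 2*exp(4)

An antiderivative is F(r) = -2*exp(2*r) + 2*r.
Then F(2) - F(0) = (4 - 2*exp(4)) - (-2) = 6 - 2*exp(4).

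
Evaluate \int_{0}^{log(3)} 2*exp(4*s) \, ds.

40

Let u = exp(s), so du = exp(s) ds. When s = 0, u = 1; when s = log(3), u = 3.
The integral becomes 2·∫ u**3 du from 1 to 3, with antiderivative u**4/2.
Back in s: F(s) = exp(4*s)/2.
Then F(log(3)) - F(0) = (81/2) - (1/2) = 40.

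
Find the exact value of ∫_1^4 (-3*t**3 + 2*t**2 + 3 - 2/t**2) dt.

By the power rule, an antiderivative is F(t) = -3*t**4/4 + 2*t**3/3 + 3*t + 2/t.
Then F(4) - F(1) = (-821/6) - (59/12) = -567/4.

-567/4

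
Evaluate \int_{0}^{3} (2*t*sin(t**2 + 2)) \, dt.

cos(2) - cos(11)

Let u = t**2 + 2, so du = 2*t dt. When t = 0, u = 2; when t = 3, u = 11.
The integral becomes ∫ sin(u) du from 2 to 11, with antiderivative -cos(u).
Back in t: F(t) = -cos(t**2 + 2).
Then F(3) - F(0) = (-cos(11)) - (-cos(2)) = cos(2) - cos(11).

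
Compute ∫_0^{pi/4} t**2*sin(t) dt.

Integrate by parts twice (u = t^2, dv = sin(t) dt).
An antiderivative is F(t) = -t**2*cos(t) + 2*t*sin(t) + 2*cos(t).
Then F(pi/4) - F(0) = (sqrt(2)*(-pi**2 + 8*pi + 32)/32) - (2) = -2 - sqrt(2)*pi**2/32 + sqrt(2)*pi/4 + sqrt(2).

-2 - sqrt(2)*pi**2/32 + sqrt(2)*pi/4 + sqrt(2)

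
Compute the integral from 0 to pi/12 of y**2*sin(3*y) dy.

Integrate by parts twice (u = y^2, dv = sin(3*y) dy).
An antiderivative is F(y) = -y**2*cos(3*y)/3 + 2*y*sin(3*y)/9 + 2*cos(3*y)/27.
Then F(pi/12) - F(0) = (sqrt(2)*(-pi**2 + 8*pi + 32)/864) - (2/27) = -2/27 - sqrt(2)*pi**2/864 + sqrt(2)*pi/108 + sqrt(2)/27.

-2/27 - sqrt(2)*pi**2/864 + sqrt(2)*pi/108 + sqrt(2)/27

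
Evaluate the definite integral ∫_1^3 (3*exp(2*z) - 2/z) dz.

An antiderivative is F(z) = 3*exp(2*z)/2 - 2*log(z).
Then F(3) - F(1) = (-log(9) + 3*exp(6)/2) - (3*exp(2)/2) = -3*exp(2)/2 - log(9) + 3*exp(6)/2.

-3*exp(2)/2 - log(9) + 3*exp(6)/2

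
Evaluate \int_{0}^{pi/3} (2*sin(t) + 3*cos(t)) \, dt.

An antiderivative is F(t) = 3*sin(t) - 2*cos(t).
Then F(pi/3) - F(0) = (-1 + 3*sqrt(3)/2) - (-2) = 1 + 3*sqrt(3)/2.

1 + 3*sqrt(3)/2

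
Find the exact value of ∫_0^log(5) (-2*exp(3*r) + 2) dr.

-248/3 + log(25)

An antiderivative is F(r) = -2*exp(3*r)/3 + 2*r.
Then F(log(5)) - F(0) = (-250/3 + log(25)) - (-2/3) = -248/3 + log(25).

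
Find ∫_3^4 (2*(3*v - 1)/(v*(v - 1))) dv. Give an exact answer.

log(9)

Factor the denominator: v**2 - v = v(v - 1).
Partial fractions: 2*(3*v - 1)/(v*(v - 1)) = 2/v + 4/(v - 1).
An antiderivative is F(v) = 2*log(v) + 4*log(v - 1).
Then F(4) - F(3) = (4*log(2) + 4*log(3)) - (2*log(3) + 4*log(2)) = log(9).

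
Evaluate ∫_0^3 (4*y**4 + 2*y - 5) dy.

By the power rule, an antiderivative is F(y) = 4*y**5/5 + y**2 - 5*y.
Then F(3) - F(0) = (942/5) - (0) = 942/5.

942/5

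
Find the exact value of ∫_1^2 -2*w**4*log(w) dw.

Integrate by parts once (u = ln w, dv = -2*w**4 dw).
An antiderivative is F(w) = -2*w**5*(5*log(w) - 1)/25.
Then F(2) - F(1) = (64/25 - 64*log(2)/5) - (2/25) = 62/25 - 64*log(2)/5.

62/25 - 64*log(2)/5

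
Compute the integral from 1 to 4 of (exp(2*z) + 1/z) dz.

An antiderivative is F(z) = exp(2*z)/2 + log(z).
Then F(4) - F(1) = (log(4) + exp(8)/2) - (exp(2)/2) = -exp(2)/2 + log(4) + exp(8)/2.

-exp(2)/2 + log(4) + exp(8)/2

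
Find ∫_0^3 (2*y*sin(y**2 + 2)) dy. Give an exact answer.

Let u = y**2 + 2, so du = 2*y dy. When y = 0, u = 2; when y = 3, u = 11.
The integral becomes ∫ sin(u) du from 2 to 11, with antiderivative -cos(u).
Back in y: F(y) = -cos(y**2 + 2).
Then F(3) - F(0) = (-cos(11)) - (-cos(2)) = cos(2) - cos(11).

cos(2) - cos(11)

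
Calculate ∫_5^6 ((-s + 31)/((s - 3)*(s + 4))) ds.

-5*log(5) - 9*log(2) + 14*log(3)

Factor the denominator: s**2 + s - 12 = (s + 4)(s - 3).
Partial fractions: (-s + 31)/((s - 3)*(s + 4)) = -5/(s + 4) + 4/(s - 3).
An antiderivative is F(s) = 4*log(s - 3) - 5*log(s + 4).
Then F(6) - F(5) = (-5*log(5) - 5*log(2) + 4*log(3)) - (-10*log(3) + 4*log(2)) = -5*log(5) - 9*log(2) + 14*log(3).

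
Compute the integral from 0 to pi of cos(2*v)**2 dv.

Use the identity cos^2(2*v) = (1 + cos(4*v))/2.
An antiderivative is F(v) = v/2 + sin(4*v)/8.
Then F(pi) - F(0) = (pi/2) - (0) = pi/2.

pi/2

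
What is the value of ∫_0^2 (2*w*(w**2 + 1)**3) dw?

Let u = w**2 + 1, so du = 2*w dw. When w = 0, u = 1; when w = 2, u = 5.
The integral becomes ∫ u**3 du from 1 to 5, with antiderivative u**4/4.
Back in w: F(w) = (w**2 + 1)**4/4.
Then F(2) - F(0) = (625/4) - (1/4) = 156.

156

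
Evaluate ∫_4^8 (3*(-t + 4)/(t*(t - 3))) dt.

Factor the denominator: t**2 - 3*t = t(t - 3).
Partial fractions: 3*(-t + 4)/(t*(t - 3)) = -4/t + 1/(t - 3).
An antiderivative is F(t) = -4*log(t) + log(t - 3).
Then F(8) - F(4) = (-12*log(2) + log(5)) - (-8*log(2)) = log(5/16).

log(5/16)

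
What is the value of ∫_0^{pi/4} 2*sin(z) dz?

2 - sqrt(2)

An antiderivative is F(z) = -2*cos(z).
Then F(pi/4) - F(0) = (-sqrt(2)) - (-2) = 2 - sqrt(2).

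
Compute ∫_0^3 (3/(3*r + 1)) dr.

log(10)

Let u = 3*r + 1, so du = 3 dr. When r = 0, u = 1; when r = 3, u = 10.
The integral becomes ∫ 1/u du from 1 to 10, with antiderivative log(u).
Back in r: F(r) = log(3*r + 1).
Then F(3) - F(0) = (log(10)) - (0) = log(10).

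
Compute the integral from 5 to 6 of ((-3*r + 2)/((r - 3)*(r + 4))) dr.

log(27/50)

Factor the denominator: r**2 + r - 12 = (r + 4)(r - 3).
Partial fractions: (-3*r + 2)/((r - 3)*(r + 4)) = -2/(r + 4) - 1/(r - 3).
An antiderivative is F(r) = -log(r - 3) - 2*log(r + 4).
Then F(6) - F(5) = (-2*log(5) - 2*log(2) - log(3)) - (-4*log(3) - log(2)) = log(27/50).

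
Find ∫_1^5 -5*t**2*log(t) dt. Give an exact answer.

Integrate by parts once (u = ln t, dv = -5*t**2 dt).
An antiderivative is F(t) = -5*t**3*(3*log(t) - 1)/9.
Then F(5) - F(1) = (625/9 - 625*log(5)/3) - (5/9) = 620/9 - 625*log(5)/3.

620/9 - 625*log(5)/3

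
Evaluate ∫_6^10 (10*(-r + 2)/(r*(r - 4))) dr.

Factor the denominator: r**2 - 4*r = r(r - 4).
Partial fractions: 10*(-r + 2)/(r*(r - 4)) = -5/r - 5/(r - 4).
An antiderivative is F(r) = -5*log(r) - 5*log(r - 4).
Then F(10) - F(6) = (-5*log(5) - 10*log(2) - 5*log(3)) - (-10*log(2) - 5*log(3)) = -5*log(5).

-5*log(5)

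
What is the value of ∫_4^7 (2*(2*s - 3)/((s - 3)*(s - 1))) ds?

Factor the denominator: s**2 - 4*s + 3 = (s - 1)(s - 3).
Partial fractions: 2*(2*s - 3)/((s - 3)*(s - 1)) = 1/(s - 1) + 3/(s - 3).
An antiderivative is F(s) = 3*log(s - 3) + log(s - 1).
Then F(7) - F(4) = (log(3) + 7*log(2)) - (log(3)) = 7*log(2).

7*log(2)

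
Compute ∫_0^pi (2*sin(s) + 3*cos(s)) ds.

An antiderivative is F(s) = 3*sin(s) - 2*cos(s).
Then F(pi) - F(0) = (2) - (-2) = 4.

4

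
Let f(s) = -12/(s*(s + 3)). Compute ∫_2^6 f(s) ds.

-4*log(5) + 4*log(3)

Factor the denominator: s**2 + 3*s = (s + 3)s.
Partial fractions: -12/(s*(s + 3)) = 4/(s + 3) - 4/s.
An antiderivative is F(s) = -4*log(s) + 4*log(s + 3).
Then F(6) - F(2) = (log(81/16)) - (-4*log(2) + 4*log(5)) = -4*log(5) + 4*log(3).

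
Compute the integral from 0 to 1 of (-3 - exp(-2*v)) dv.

An antiderivative is F(v) = -3*v + exp(-2*v)/2.
Then F(1) - F(0) = (-3 + exp(-2)/2) - (1/2) = -7/2 + exp(-2)/2.

-7/2 + exp(-2)/2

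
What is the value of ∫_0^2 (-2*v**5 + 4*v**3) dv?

By the power rule, an antiderivative is F(v) = -v**6/3 + v**4.
Then F(2) - F(0) = (-16/3) - (0) = -16/3.

-16/3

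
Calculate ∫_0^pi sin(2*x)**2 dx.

pi/2

Use the identity sin^2(2*x) = (1 - cos(4*x))/2.
An antiderivative is F(x) = x/2 - sin(4*x)/8.
Then F(pi) - F(0) = (pi/2) - (0) = pi/2.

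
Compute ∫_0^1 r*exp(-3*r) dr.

(-4 + exp(3))*exp(-3)/9

Integrate by parts once (u = r, dv = exp(-3*r) dr).
An antiderivative is F(r) = (-3*r - 1)*exp(-3*r)/9.
Then F(1) - F(0) = (-4*exp(-3)/9) - (-1/9) = (-4 + exp(3))*exp(-3)/9.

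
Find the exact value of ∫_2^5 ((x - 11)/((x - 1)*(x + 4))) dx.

-7*log(2) + 3*log(3)

Factor the denominator: x**2 + 3*x - 4 = (x + 4)(x - 1).
Partial fractions: (x - 11)/((x - 1)*(x + 4)) = 3/(x + 4) - 2/(x - 1).
An antiderivative is F(x) = -2*log(x - 1) + 3*log(x + 4).
Then F(5) - F(2) = (-4*log(2) + 6*log(3)) - (3*log(2) + 3*log(3)) = -7*log(2) + 3*log(3).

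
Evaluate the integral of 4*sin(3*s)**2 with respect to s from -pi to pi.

Use the identity sin^2(3*s) = (1 - cos(6*s))/2.
An antiderivative is F(s) = 2*s - sin(6*s)/3.
Then F(pi) - F(-pi) = (2*pi) - (-2*pi) = 4*pi.

4*pi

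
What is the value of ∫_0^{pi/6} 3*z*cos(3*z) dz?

-1/3 + pi/6

Integrate by parts once (u = z, dv = 3*cos(3*z) dz).
An antiderivative is F(z) = z*sin(3*z) + cos(3*z)/3.
Then F(pi/6) - F(0) = (pi/6) - (1/3) = -1/3 + pi/6.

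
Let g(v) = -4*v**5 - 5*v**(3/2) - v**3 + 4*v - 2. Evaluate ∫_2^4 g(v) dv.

-2792 + 8*sqrt(2)

By the power rule, an antiderivative is F(v) = -2*v**6/3 - 2*v**(5/2) - v**4/4 + 2*v**2 - 2*v.
Then F(4) - F(2) = (-8504/3) - (-128/3 - 8*sqrt(2)) = -2792 + 8*sqrt(2).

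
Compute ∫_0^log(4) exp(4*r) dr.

Let u = exp(r), so du = exp(r) dr. When r = 0, u = 1; when r = log(4), u = 4.
The integral becomes ∫ u**3 du from 1 to 4, with antiderivative u**4/4.
Back in r: F(r) = exp(4*r)/4.
Then F(log(4)) - F(0) = (64) - (1/4) = 255/4.

255/4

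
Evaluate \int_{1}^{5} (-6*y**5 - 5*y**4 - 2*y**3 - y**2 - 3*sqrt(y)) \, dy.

By the power rule, an antiderivative is F(y) = -y**6 - y**5 - y**4/2 - 2*y**(3/2) - y**3/3.
Then F(5) - F(1) = (-114625/6 - 10*sqrt(5)) - (-29/6) = -57298/3 - 10*sqrt(5).

-57298/3 - 10*sqrt(5)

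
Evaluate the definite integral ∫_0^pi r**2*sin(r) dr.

Integrate by parts twice (u = r^2, dv = sin(r) dr).
An antiderivative is F(r) = -r**2*cos(r) + 2*r*sin(r) + 2*cos(r).
Then F(pi) - F(0) = (-2 + pi**2) - (2) = -4 + pi**2.

-4 + pi**2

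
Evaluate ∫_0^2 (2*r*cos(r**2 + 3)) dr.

Let u = r**2 + 3, so du = 2*r dr. When r = 0, u = 3; when r = 2, u = 7.
The integral becomes ∫ cos(u) du from 3 to 7, with antiderivative sin(u).
Back in r: F(r) = sin(r**2 + 3).
Then F(2) - F(0) = (sin(7)) - (sin(3)) = -sin(3) + sin(7).

-sin(3) + sin(7)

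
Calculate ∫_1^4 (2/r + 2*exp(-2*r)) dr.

An antiderivative is F(r) = 2*log(r) - exp(-2*r).
Then F(4) - F(1) = (-exp(-8) + 4*log(2)) - (-exp(-2)) = -exp(-8) + exp(-2) + 4*log(2).

-exp(-8) + exp(-2) + 4*log(2)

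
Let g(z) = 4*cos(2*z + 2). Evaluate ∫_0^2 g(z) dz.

Let u = 2*z + 2, so du = 2 dz. When z = 0, u = 2; when z = 2, u = 6.
The integral becomes 2·∫ cos(u) du from 2 to 6, with antiderivative 2*sin(u).
Back in z: F(z) = 2*sin(2*z + 2).
Then F(2) - F(0) = (2*sin(6)) - (2*sin(2)) = -2*sin(2) + 2*sin(6).

-2*sin(2) + 2*sin(6)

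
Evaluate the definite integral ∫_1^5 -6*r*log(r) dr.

36 - 75*log(5)

Integrate by parts once (u = ln r, dv = -6*r dr).
An antiderivative is F(r) = -3*r**2*(2*log(r) - 1)/2.
Then F(5) - F(1) = (75/2 - 75*log(5)) - (3/2) = 36 - 75*log(5).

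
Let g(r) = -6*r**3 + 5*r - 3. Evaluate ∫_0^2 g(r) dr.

By the power rule, an antiderivative is F(r) = -3*r**4/2 + 5*r**2/2 - 3*r.
Then F(2) - F(0) = (-20) - (0) = -20.

-20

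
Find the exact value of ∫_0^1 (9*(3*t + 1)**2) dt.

Let u = 3*t + 1, so du = 3 dt. When t = 0, u = 1; when t = 1, u = 4.
The integral becomes 3·∫ u**2 du from 1 to 4, with antiderivative u**3.
Back in t: F(t) = (3*t + 1)**3.
Then F(1) - F(0) = (64) - (1) = 63.

63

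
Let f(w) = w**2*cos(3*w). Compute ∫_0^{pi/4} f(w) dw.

Integrate by parts twice (u = w^2, dv = cos(3*w) dw).
An antiderivative is F(w) = w**2*sin(3*w)/3 + 2*w*cos(3*w)/9 - 2*sin(3*w)/27.
Then F(pi/4) - F(0) = (sqrt(2)*(-24*pi - 32 + 9*pi**2)/864) - (0) = sqrt(2)*(-24*pi - 32 + 9*pi**2)/864.

sqrt(2)*(-24*pi - 32 + 9*pi**2)/864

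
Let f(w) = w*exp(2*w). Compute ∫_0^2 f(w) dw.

1/4 + 3*exp(4)/4

Integrate by parts once (u = w, dv = exp(2*w) dw).
An antiderivative is F(w) = (2*w - 1)*exp(2*w)/4.
Then F(2) - F(0) = (3*exp(4)/4) - (-1/4) = 1/4 + 3*exp(4)/4.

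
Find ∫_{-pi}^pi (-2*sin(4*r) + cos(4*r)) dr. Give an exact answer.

An antiderivative is F(r) = sin(4*r)/4 + cos(4*r)/2.
Then F(pi) - F(-pi) = (1/2) - (1/2) = 0.

0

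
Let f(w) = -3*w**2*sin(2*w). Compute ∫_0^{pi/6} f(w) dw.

Integrate by parts twice (u = w^2, dv = -3*sin(2*w) dw).
An antiderivative is F(w) = 3*w**2*cos(2*w)/2 - 3*w*sin(2*w)/2 - 3*cos(2*w)/4.
Then F(pi/6) - F(0) = (-sqrt(3)*pi/8 - 3/8 + pi**2/48) - (-3/4) = -sqrt(3)*pi/8 + pi**2/48 + 3/8.

-sqrt(3)*pi/8 + pi**2/48 + 3/8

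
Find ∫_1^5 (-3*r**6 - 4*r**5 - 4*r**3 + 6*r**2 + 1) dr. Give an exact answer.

-309888/7

By the power rule, an antiderivative is F(r) = -3*r**7/7 - 2*r**6/3 - r**4 + 2*r**3 + r.
Then F(5) - F(1) = (-929645/21) - (19/21) = -309888/7.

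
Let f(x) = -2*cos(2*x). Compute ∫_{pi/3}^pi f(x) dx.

An antiderivative is F(x) = -sin(2*x).
Then F(pi) - F(pi/3) = (0) - (-sqrt(3)/2) = sqrt(3)/2.

sqrt(3)/2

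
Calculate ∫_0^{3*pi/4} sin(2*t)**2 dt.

Use the identity sin^2(2*t) = (1 - cos(4*t))/2.
An antiderivative is F(t) = t/2 - sin(4*t)/8.
Then F(3*pi/4) - F(0) = (3*pi/8) - (0) = 3*pi/8.

3*pi/8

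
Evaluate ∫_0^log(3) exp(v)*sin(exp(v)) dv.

Let u = exp(v), so du = exp(v) dv. When v = 0, u = 1; when v = log(3), u = 3.
The integral becomes ∫ sin(u) du from 1 to 3, with antiderivative -cos(u).
Back in v: F(v) = -cos(exp(v)).
Then F(log(3)) - F(0) = (-cos(3)) - (-cos(1)) = cos(1) - cos(3).

cos(1) - cos(3)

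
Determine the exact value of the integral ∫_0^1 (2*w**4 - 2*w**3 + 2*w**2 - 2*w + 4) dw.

By the power rule, an antiderivative is F(w) = 2*w**5/5 - w**4/2 + 2*w**3/3 - w**2 + 4*w.
Then F(1) - F(0) = (107/30) - (0) = 107/30.

107/30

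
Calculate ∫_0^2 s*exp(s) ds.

1 + exp(2)

Integrate by parts once (u = s, dv = exp(s) ds).
An antiderivative is F(s) = (s - 1)*exp(s).
Then F(2) - F(0) = (exp(2)) - (-1) = 1 + exp(2).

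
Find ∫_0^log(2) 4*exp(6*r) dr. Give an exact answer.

Let u = exp(r), so du = exp(r) dr. When r = 0, u = 1; when r = log(2), u = 2.
The integral becomes 4·∫ u**5 du from 1 to 2, with antiderivative 2*u**6/3.
Back in r: F(r) = 2*exp(6*r)/3.
Then F(log(2)) - F(0) = (128/3) - (2/3) = 42.

42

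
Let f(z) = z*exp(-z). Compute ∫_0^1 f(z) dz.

1 - 2*exp(-1)

Integrate by parts once (u = z, dv = exp(-z) dz).
An antiderivative is F(z) = (-z - 1)*exp(-z).
Then F(1) - F(0) = (-2*exp(-1)) - (-1) = 1 - 2*exp(-1).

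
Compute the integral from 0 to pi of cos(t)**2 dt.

Use the identity cos^2(t) = (1 + cos(2*t))/2.
An antiderivative is F(t) = t/2 + sin(2*t)/4.
Then F(pi) - F(0) = (pi/2) - (0) = pi/2.

pi/2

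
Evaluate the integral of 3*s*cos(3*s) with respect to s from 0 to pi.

-2/3

Integrate by parts once (u = s, dv = 3*cos(3*s) ds).
An antiderivative is F(s) = s*sin(3*s) + cos(3*s)/3.
Then F(pi) - F(0) = (-1/3) - (1/3) = -2/3.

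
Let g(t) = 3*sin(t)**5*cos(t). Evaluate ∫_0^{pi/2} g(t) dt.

1/2

Let u = sin(t), so du = cos(t) dt. When t = 0, u = 0; when t = pi/2, u = 1.
The integral becomes 3·∫ u**5 du from 0 to 1, with antiderivative u**6/2.
Back in t: F(t) = sin(t)**6/2.
Then F(pi/2) - F(0) = (1/2) - (0) = 1/2.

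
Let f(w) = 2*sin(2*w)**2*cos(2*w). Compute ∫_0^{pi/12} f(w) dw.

1/24

Let u = sin(2*w), so du = 2*cos(2*w) dw. When w = 0, u = 0; when w = pi/12, u = 1/2.
The integral becomes ∫ u**2 du from 0 to 1/2, with antiderivative u**3/3.
Back in w: F(w) = sin(2*w)**3/3.
Then F(pi/12) - F(0) = (1/24) - (0) = 1/24.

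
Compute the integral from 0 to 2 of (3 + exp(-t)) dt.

7 - exp(-2)

An antiderivative is F(t) = 3*t - exp(-t).
Then F(2) - F(0) = (6 - exp(-2)) - (-1) = 7 - exp(-2).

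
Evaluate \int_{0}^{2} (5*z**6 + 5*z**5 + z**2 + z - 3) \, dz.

1004/7

By the power rule, an antiderivative is F(z) = 5*z**7/7 + 5*z**6/6 + z**3/3 + z**2/2 - 3*z.
Then F(2) - F(0) = (1004/7) - (0) = 1004/7.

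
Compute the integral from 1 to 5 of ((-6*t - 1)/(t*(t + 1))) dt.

Factor the denominator: t**2 + t = (t + 1)t.
Partial fractions: (-6*t - 1)/(t*(t + 1)) = -5/(t + 1) - 1/t.
An antiderivative is F(t) = -log(t) - 5*log(t + 1).
Then F(5) - F(1) = (-5*log(3) - 5*log(2) - log(5)) - (-log(32)) = -5*log(3) - log(5).

-5*log(3) - log(5)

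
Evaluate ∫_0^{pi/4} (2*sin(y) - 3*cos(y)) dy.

2 - 5*sqrt(2)/2

An antiderivative is F(y) = -3*sin(y) - 2*cos(y).
Then F(pi/4) - F(0) = (-5*sqrt(2)/2) - (-2) = 2 - 5*sqrt(2)/2.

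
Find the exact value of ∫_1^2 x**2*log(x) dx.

Integrate by parts once (u = ln x, dv = x**2 dx).
An antiderivative is F(x) = x**3*(3*log(x) - 1)/9.
Then F(2) - F(1) = (-8/9 + 8*log(2)/3) - (-1/9) = -7/9 + 8*log(2)/3.

-7/9 + 8*log(2)/3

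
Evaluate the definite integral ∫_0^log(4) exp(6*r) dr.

Let u = exp(r), so du = exp(r) dr. When r = 0, u = 1; when r = log(4), u = 4.
The integral becomes ∫ u**5 du from 1 to 4, with antiderivative u**6/6.
Back in r: F(r) = exp(6*r)/6.
Then F(log(4)) - F(0) = (2048/3) - (1/6) = 1365/2.

1365/2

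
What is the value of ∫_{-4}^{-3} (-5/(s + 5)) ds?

An antiderivative is F(s) = -5*log(s + 5).
Then F(-3) - F(-4) = (-log(32)) - (0) = -log(32).

-log(32)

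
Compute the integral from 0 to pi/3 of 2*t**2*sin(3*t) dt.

-8/27 + 2*pi**2/27

Integrate by parts twice (u = t^2, dv = 2*sin(3*t) dt).
An antiderivative is F(t) = -2*t**2*cos(3*t)/3 + 4*t*sin(3*t)/9 + 4*cos(3*t)/27.
Then F(pi/3) - F(0) = (-4/27 + 2*pi**2/27) - (4/27) = -8/27 + 2*pi**2/27.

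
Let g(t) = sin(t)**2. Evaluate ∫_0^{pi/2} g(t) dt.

pi/4

Use the identity sin^2(t) = (1 - cos(2*t))/2.
An antiderivative is F(t) = t/2 - sin(2*t)/4.
Then F(pi/2) - F(0) = (pi/4) - (0) = pi/4.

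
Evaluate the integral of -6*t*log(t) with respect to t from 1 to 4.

45/2 - 96*log(2)

Integrate by parts once (u = ln t, dv = -6*t dt).
An antiderivative is F(t) = -3*t**2*(2*log(t) - 1)/2.
Then F(4) - F(1) = (24 - 96*log(2)) - (3/2) = 45/2 - 96*log(2).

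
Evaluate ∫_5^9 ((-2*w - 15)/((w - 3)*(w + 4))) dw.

-5*log(3) + log(13)

Factor the denominator: w**2 + w - 12 = (w + 4)(w - 3).
Partial fractions: (-2*w - 15)/((w - 3)*(w + 4)) = 1/(w + 4) - 3/(w - 3).
An antiderivative is F(w) = -3*log(w - 3) + log(w + 4).
Then F(9) - F(5) = (-3*log(3) - 3*log(2) + log(13)) - (log(9/8)) = -5*log(3) + log(13).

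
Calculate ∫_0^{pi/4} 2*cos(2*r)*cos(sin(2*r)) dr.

sin(1)

Let u = sin(2*r), so du = 2*cos(2*r) dr. When r = 0, u = 0; when r = pi/4, u = 1.
The integral becomes ∫ cos(u) du from 0 to 1, with antiderivative sin(u).
Back in r: F(r) = sin(sin(2*r)).
Then F(pi/4) - F(0) = (sin(1)) - (0) = sin(1).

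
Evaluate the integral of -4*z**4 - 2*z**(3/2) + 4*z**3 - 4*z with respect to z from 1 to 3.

-644/5 - 36*sqrt(3)/5

By the power rule, an antiderivative is F(z) = -4*z**(5/2)/5 - 4*z**5/5 + z**4 - 2*z**2.
Then F(3) - F(1) = (-657/5 - 36*sqrt(3)/5) - (-13/5) = -644/5 - 36*sqrt(3)/5.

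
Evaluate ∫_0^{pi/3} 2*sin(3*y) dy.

4/3

An antiderivative is F(y) = -2*cos(3*y)/3.
Then F(pi/3) - F(0) = (2/3) - (-2/3) = 4/3.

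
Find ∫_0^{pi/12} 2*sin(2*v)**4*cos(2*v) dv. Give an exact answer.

Let u = sin(2*v), so du = 2*cos(2*v) dv. When v = 0, u = 0; when v = pi/12, u = 1/2.
The integral becomes ∫ u**4 du from 0 to 1/2, with antiderivative u**5/5.
Back in v: F(v) = sin(2*v)**5/5.
Then F(pi/12) - F(0) = (1/160) - (0) = 1/160.

1/160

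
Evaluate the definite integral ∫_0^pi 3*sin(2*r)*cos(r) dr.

4

Use the identity sin(2*r)cos(r) = [sin(3*r) + sin(r)]/2.
An antiderivative is F(r) = -3*cos(r)/2 - cos(3*r)/2.
Then F(pi) - F(0) = (2) - (-2) = 4.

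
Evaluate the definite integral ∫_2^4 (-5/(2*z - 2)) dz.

An antiderivative is F(z) = -5*log(2*z - 2)/2.
Then F(4) - F(2) = (-5*log(6)/2) - (-5*log(2)/2) = -5*log(3)/2.

-5*log(3)/2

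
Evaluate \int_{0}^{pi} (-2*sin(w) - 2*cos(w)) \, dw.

An antiderivative is F(w) = -2*sin(w) + 2*cos(w).
Then F(pi) - F(0) = (-2) - (2) = -4.

-4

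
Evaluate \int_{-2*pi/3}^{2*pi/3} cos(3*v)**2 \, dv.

Use the identity cos^2(3*v) = (1 + cos(6*v))/2.
An antiderivative is F(v) = v/2 + sin(6*v)/12.
Then F(2*pi/3) - F(-2*pi/3) = (pi/3) - (-pi/3) = 2*pi/3.

2*pi/3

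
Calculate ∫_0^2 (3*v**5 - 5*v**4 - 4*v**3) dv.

-16

By the power rule, an antiderivative is F(v) = v**6/2 - v**5 - v**4.
Then F(2) - F(0) = (-16) - (0) = -16.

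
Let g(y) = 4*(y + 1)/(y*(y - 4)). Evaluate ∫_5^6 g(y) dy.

log(80/3)

Factor the denominator: y**2 - 4*y = y(y - 4).
Partial fractions: 4*(y + 1)/(y*(y - 4)) = -1/y + 5/(y - 4).
An antiderivative is F(y) = -log(y) + 5*log(y - 4).
Then F(6) - F(5) = (log(16/3)) - (-log(5)) = log(80/3).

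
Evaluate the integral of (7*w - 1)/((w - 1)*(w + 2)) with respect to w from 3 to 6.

Factor the denominator: w**2 + w - 2 = (w + 2)(w - 1).
Partial fractions: (7*w - 1)/((w - 1)*(w + 2)) = 5/(w + 2) + 2/(w - 1).
An antiderivative is F(w) = 2*log(w - 1) + 5*log(w + 2).
Then F(6) - F(3) = (2*log(5) + 15*log(2)) - (2*log(2) + 5*log(5)) = -3*log(5) + 13*log(2).

-3*log(5) + 13*log(2)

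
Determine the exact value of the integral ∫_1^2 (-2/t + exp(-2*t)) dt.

An antiderivative is F(t) = -2*log(t) - exp(-2*t)/2.
Then F(2) - F(1) = (-2*log(2) - exp(-4)/2) - (-exp(-2)/2) = (-4*exp(4)*log(2) - 1 + exp(2))*exp(-4)/2.

(-4*exp(4)*log(2) - 1 + exp(2))*exp(-4)/2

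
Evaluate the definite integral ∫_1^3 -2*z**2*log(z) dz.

Integrate by parts once (u = ln z, dv = -2*z**2 dz).
An antiderivative is F(z) = -2*z**3*(3*log(z) - 1)/9.
Then F(3) - F(1) = (6 - 18*log(3)) - (2/9) = 52/9 - 18*log(3).

52/9 - 18*log(3)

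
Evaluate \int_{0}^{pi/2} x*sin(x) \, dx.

Integrate by parts once (u = x, dv = sin(x) dx).
An antiderivative is F(x) = -x*cos(x) + sin(x).
Then F(pi/2) - F(0) = (1) - (0) = 1.

1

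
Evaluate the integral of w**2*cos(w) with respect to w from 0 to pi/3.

-sqrt(3) + sqrt(3)*pi**2/18 + pi/3

Integrate by parts twice (u = w^2, dv = cos(w) dw).
An antiderivative is F(w) = w**2*sin(w) + 2*w*cos(w) - 2*sin(w).
Then F(pi/3) - F(0) = (-sqrt(3) + sqrt(3)*pi**2/18 + pi/3) - (0) = -sqrt(3) + sqrt(3)*pi**2/18 + pi/3.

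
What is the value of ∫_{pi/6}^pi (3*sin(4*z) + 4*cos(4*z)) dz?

-9/8 - sqrt(3)/2

An antiderivative is F(z) = sin(4*z) - 3*cos(4*z)/4.
Then F(pi) - F(pi/6) = (-3/4) - (3/8 + sqrt(3)/2) = -9/8 - sqrt(3)/2.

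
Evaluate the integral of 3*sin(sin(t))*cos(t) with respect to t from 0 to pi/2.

3 - 3*cos(1)

Let u = sin(t), so du = cos(t) dt. When t = 0, u = 0; when t = pi/2, u = 1.
The integral becomes 3·∫ sin(u) du from 0 to 1, with antiderivative -3*cos(u).
Back in t: F(t) = -3*cos(sin(t)).
Then F(pi/2) - F(0) = (-3*cos(1)) - (-3) = 3 - 3*cos(1).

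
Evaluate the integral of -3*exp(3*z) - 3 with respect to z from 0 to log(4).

An antiderivative is F(z) = -exp(3*z) - 3*z.
Then F(log(4)) - F(0) = (-64 - log(64)) - (-1) = -63 - log(64).

-63 - log(64)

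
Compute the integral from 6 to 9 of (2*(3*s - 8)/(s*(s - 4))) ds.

Factor the denominator: s**2 - 4*s = s(s - 4).
Partial fractions: 2*(3*s - 8)/(s*(s - 4)) = 4/s + 2/(s - 4).
An antiderivative is F(s) = 4*log(s) + 2*log(s - 4).
Then F(9) - F(6) = (2*log(5) + 8*log(3)) - (6*log(2) + 4*log(3)) = -6*log(2) + 2*log(5) + 4*log(3).

-6*log(2) + 2*log(5) + 4*log(3)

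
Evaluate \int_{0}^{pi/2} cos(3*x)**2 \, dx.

pi/4

Use the identity cos^2(3*x) = (1 + cos(6*x))/2.
An antiderivative is F(x) = x/2 + sin(6*x)/12.
Then F(pi/2) - F(0) = (pi/4) - (0) = pi/4.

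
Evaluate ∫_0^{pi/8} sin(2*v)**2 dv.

-1/8 + pi/16

Use the identity sin^2(2*v) = (1 - cos(4*v))/2.
An antiderivative is F(v) = v/2 - sin(4*v)/8.
Then F(pi/8) - F(0) = (-1/8 + pi/16) - (0) = -1/8 + pi/16.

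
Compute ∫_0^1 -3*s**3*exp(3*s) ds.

-4*exp(3)/9 - 2/9

Integrate by parts 3 times (u = s^3, dv = -3*exp(3*s) ds).
An antiderivative is F(s) = (-9*s**3 + 9*s**2 - 6*s + 2)*exp(3*s)/9.
Then F(1) - F(0) = (-4*exp(3)/9) - (2/9) = -4*exp(3)/9 - 2/9.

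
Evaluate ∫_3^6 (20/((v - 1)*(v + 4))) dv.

Factor the denominator: v**2 + 3*v - 4 = (v + 4)(v - 1).
Partial fractions: 20/((v - 1)*(v + 4)) = -4/(v + 4) + 4/(v - 1).
An antiderivative is F(v) = 4*log(v - 1) - 4*log(v + 4).
Then F(6) - F(3) = (-log(16)) - (-4*log(7) + 4*log(2)) = -8*log(2) + 4*log(7).

-8*log(2) + 4*log(7)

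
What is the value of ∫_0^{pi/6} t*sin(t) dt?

-sqrt(3)*pi/12 + 1/2

Integrate by parts once (u = t, dv = sin(t) dt).
An antiderivative is F(t) = -t*cos(t) + sin(t).
Then F(pi/6) - F(0) = (-sqrt(3)*pi/12 + 1/2) - (0) = -sqrt(3)*pi/12 + 1/2.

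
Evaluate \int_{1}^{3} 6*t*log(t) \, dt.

-12 + 27*log(3)

Integrate by parts once (u = ln t, dv = 6*t dt).
An antiderivative is F(t) = 3*t**2*(2*log(t) - 1)/2.
Then F(3) - F(1) = (-27/2 + 27*log(3)) - (-3/2) = -12 + 27*log(3).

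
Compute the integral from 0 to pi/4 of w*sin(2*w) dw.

Integrate by parts once (u = w, dv = sin(2*w) dw).
An antiderivative is F(w) = -w*cos(2*w)/2 + sin(2*w)/4.
Then F(pi/4) - F(0) = (1/4) - (0) = 1/4.

1/4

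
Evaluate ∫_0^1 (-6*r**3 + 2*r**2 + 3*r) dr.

By the power rule, an antiderivative is F(r) = -3*r**4/2 + 2*r**3/3 + 3*r**2/2.
Then F(1) - F(0) = (2/3) - (0) = 2/3.

2/3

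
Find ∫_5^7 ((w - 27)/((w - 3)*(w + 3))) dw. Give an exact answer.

-14*log(2) + 5*log(5)

Factor the denominator: w**2 - 9 = (w + 3)(w - 3).
Partial fractions: (w - 27)/((w - 3)*(w + 3)) = 5/(w + 3) - 4/(w - 3).
An antiderivative is F(w) = -4*log(w - 3) + 5*log(w + 3).
Then F(7) - F(5) = (-3*log(2) + 5*log(5)) - (11*log(2)) = -14*log(2) + 5*log(5).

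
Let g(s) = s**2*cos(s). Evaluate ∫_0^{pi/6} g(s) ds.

-1 + pi**2/72 + sqrt(3)*pi/6

Integrate by parts twice (u = s^2, dv = cos(s) ds).
An antiderivative is F(s) = s**2*sin(s) + 2*s*cos(s) - 2*sin(s).
Then F(pi/6) - F(0) = (-1 + pi**2/72 + sqrt(3)*pi/6) - (0) = -1 + pi**2/72 + sqrt(3)*pi/6.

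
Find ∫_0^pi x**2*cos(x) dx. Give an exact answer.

Integrate by parts twice (u = x^2, dv = cos(x) dx).
An antiderivative is F(x) = x**2*sin(x) + 2*x*cos(x) - 2*sin(x).
Then F(pi) - F(0) = (-2*pi) - (0) = -2*pi.

-2*pi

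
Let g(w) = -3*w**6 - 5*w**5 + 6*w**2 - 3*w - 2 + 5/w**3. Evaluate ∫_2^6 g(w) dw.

By the power rule, an antiderivative is F(w) = -3*w**7/7 - 5*w**6/6 + 2*w**3 - 3*w**2/2 - 2*w - 5/(2*w**2).
Then F(6) - F(2) = (-79877267/504) - (-17273/168) = -9978181/63.

-9978181/63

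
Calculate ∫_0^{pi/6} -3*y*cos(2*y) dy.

Integrate by parts once (u = y, dv = -3*cos(2*y) dy).
An antiderivative is F(y) = -3*y*sin(2*y)/2 - 3*cos(2*y)/4.
Then F(pi/6) - F(0) = (-sqrt(3)*pi/8 - 3/8) - (-3/4) = -sqrt(3)*pi/8 + 3/8.

-sqrt(3)*pi/8 + 3/8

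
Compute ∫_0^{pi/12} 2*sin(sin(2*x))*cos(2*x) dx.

1 - cos(1/2)

Let u = sin(2*x), so du = 2*cos(2*x) dx. When x = 0, u = 0; when x = pi/12, u = 1/2.
The integral becomes ∫ sin(u) du from 0 to 1/2, with antiderivative -cos(u).
Back in x: F(x) = -cos(sin(2*x)).
Then F(pi/12) - F(0) = (-cos(1/2)) - (-1) = 1 - cos(1/2).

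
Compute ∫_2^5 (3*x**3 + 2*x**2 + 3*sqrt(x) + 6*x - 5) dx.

By the power rule, an antiderivative is F(x) = 3*x**4/4 + 2*x**(3/2) + 2*x**3/3 + 3*x**2 - 5*x.
Then F(5) - F(2) = (10*sqrt(5) + 7225/12) - (4*sqrt(2) + 58/3) = -4*sqrt(2) + 10*sqrt(5) + 2331/4.

-4*sqrt(2) + 10*sqrt(5) + 2331/4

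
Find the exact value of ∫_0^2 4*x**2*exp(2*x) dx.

-1 + 5*exp(4)

Integrate by parts twice (u = x^2, dv = 4*exp(2*x) dx).
An antiderivative is F(x) = (2*x**2 - 2*x + 1)*exp(2*x).
Then F(2) - F(0) = (5*exp(4)) - (1) = -1 + 5*exp(4).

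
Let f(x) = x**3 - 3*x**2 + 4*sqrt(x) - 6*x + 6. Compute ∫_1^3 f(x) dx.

By the power rule, an antiderivative is F(x) = x**4/4 + 8*x**(3/2)/3 - x**3 - 3*x**2 + 6*x.
Then F(3) - F(1) = (-63/4 + 8*sqrt(3)) - (59/12) = -62/3 + 8*sqrt(3).

-62/3 + 8*sqrt(3)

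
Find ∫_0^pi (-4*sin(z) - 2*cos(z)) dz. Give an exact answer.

An antiderivative is F(z) = -2*sin(z) + 4*cos(z).
Then F(pi) - F(0) = (-4) - (4) = -8.

-8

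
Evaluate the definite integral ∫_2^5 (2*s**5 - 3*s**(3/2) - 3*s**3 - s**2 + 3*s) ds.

By the power rule, an antiderivative is F(s) = s**6/3 - 6*s**(5/2)/5 - 3*s**4/4 - s**3/3 + 3*s**2/2.
Then F(5) - F(2) = (56825/12 - 30*sqrt(5)) - (38/3 - 24*sqrt(2)/5) = -30*sqrt(5) + 24*sqrt(2)/5 + 18891/4.

-30*sqrt(5) + 24*sqrt(2)/5 + 18891/4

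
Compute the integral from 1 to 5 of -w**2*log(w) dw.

124/9 - 125*log(5)/3

Integrate by parts once (u = ln w, dv = -w**2 dw).
An antiderivative is F(w) = -w**3*(3*log(w) - 1)/9.
Then F(5) - F(1) = (125/9 - 125*log(5)/3) - (1/9) = 124/9 - 125*log(5)/3.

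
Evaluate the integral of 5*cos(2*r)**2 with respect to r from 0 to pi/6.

5*sqrt(3)/16 + 5*pi/12

Use the identity cos^2(2*r) = (1 + cos(4*r))/2.
An antiderivative is F(r) = 5*r/2 + 5*sin(4*r)/8.
Then F(pi/6) - F(0) = (5*sqrt(3)/16 + 5*pi/12) - (0) = 5*sqrt(3)/16 + 5*pi/12.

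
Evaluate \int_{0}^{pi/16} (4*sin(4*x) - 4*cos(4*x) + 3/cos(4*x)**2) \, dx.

7/4 - sqrt(2)

An antiderivative is F(x) = -sin(4*x) - cos(4*x) + 3*tan(4*x)/4.
Then F(pi/16) - F(0) = (3/4 - sqrt(2)) - (-1) = 7/4 - sqrt(2).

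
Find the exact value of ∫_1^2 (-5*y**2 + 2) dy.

-29/3

By the power rule, an antiderivative is F(y) = -5*y**3/3 + 2*y.
Then F(2) - F(1) = (-28/3) - (1/3) = -29/3.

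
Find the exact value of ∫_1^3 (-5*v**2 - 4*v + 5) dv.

By the power rule, an antiderivative is F(v) = -5*v**3/3 - 2*v**2 + 5*v.
Then F(3) - F(1) = (-48) - (4/3) = -148/3.

-148/3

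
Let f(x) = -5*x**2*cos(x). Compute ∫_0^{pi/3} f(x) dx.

-5*pi/3 - 5*sqrt(3)*pi**2/18 + 5*sqrt(3)

Integrate by parts twice (u = x^2, dv = -5*cos(x) dx).
An antiderivative is F(x) = -5*x**2*sin(x) - 10*x*cos(x) + 10*sin(x).
Then F(pi/3) - F(0) = (-5*pi/3 - 5*sqrt(3)*pi**2/18 + 5*sqrt(3)) - (0) = -5*pi/3 - 5*sqrt(3)*pi**2/18 + 5*sqrt(3).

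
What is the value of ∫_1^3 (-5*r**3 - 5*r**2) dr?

By the power rule, an antiderivative is F(r) = -5*r**4/4 - 5*r**3/3.
Then F(3) - F(1) = (-585/4) - (-35/12) = -430/3.

-430/3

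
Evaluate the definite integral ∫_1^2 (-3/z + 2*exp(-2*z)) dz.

An antiderivative is F(z) = -3*log(z) - exp(-2*z).
Then F(2) - F(1) = (-3*log(2) - exp(-4)) - (-exp(-2)) = -3*log(2) - exp(-4) + exp(-2).

-3*log(2) - exp(-4) + exp(-2)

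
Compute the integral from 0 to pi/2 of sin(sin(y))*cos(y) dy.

Let u = sin(y), so du = cos(y) dy. When y = 0, u = 0; when y = pi/2, u = 1.
The integral becomes ∫ sin(u) du from 0 to 1, with antiderivative -cos(u).
Back in y: F(y) = -cos(sin(y)).
Then F(pi/2) - F(0) = (-cos(1)) - (-1) = 1 - cos(1).

1 - cos(1)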